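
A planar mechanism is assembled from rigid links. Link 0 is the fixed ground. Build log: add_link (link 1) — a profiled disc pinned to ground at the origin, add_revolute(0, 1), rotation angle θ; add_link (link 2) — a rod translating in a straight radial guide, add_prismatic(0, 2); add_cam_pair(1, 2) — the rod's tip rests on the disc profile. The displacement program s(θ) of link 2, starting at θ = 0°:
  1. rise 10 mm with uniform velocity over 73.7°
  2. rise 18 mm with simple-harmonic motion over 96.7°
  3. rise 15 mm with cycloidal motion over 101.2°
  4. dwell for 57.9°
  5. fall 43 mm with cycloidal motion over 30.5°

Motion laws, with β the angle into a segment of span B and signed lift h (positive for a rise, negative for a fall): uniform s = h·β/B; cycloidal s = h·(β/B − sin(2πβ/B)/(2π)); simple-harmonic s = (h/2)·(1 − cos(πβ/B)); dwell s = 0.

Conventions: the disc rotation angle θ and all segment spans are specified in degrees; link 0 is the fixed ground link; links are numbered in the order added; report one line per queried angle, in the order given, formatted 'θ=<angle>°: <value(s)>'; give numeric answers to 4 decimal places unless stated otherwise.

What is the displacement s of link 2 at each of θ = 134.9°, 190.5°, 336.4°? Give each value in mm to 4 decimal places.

seg 1 [0°–73.7°] uniform, h=10: full span → s += 10 → s = 10.0000
seg 2 [73.7°–170.4°] simple-harmonic, h=18: θ=134.9° here. β=61.2, B=96.7. 18/2·(1 − cos(π·0.6329)) = 12.6491 → s = 22.6491
seg 2 [73.7°–170.4°] simple-harmonic, h=18: full span → s += 18 → s = 28.0000
seg 3 [170.4°–271.6°] cycloidal, h=15: θ=190.5° here. β=20.1, B=101.2. 15·(0.1986 − sin(2π·0.1986)/(2π)) = 0.7153 → s = 28.7153
seg 3 [170.4°–271.6°] cycloidal, h=15: full span → s += 15 → s = 43.0000
seg 4 [271.6°–329.5°] dwell: s stays 43.0000
seg 5 [329.5°–360°] cycloidal, h=-43: θ=336.4° here. β=6.9, B=30.5. -43·(0.2262 − sin(2π·0.2262)/(2π)) = -2.9604 → s = 40.0396

θ=134.9°: 22.6491
θ=190.5°: 28.7153
θ=336.4°: 40.0396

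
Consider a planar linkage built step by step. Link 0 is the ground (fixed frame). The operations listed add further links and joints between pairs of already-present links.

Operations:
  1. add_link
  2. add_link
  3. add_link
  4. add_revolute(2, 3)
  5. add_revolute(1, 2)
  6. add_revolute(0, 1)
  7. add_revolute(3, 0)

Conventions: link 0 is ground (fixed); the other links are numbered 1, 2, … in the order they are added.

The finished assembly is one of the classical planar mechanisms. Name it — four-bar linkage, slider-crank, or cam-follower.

links: 4 (incl. ground); joints: 4 revolute, 0 prismatic, 0 higher (cam) pair, forming one closed loop
4 links in a single 4R loop → four-bar linkage

four-bar linkage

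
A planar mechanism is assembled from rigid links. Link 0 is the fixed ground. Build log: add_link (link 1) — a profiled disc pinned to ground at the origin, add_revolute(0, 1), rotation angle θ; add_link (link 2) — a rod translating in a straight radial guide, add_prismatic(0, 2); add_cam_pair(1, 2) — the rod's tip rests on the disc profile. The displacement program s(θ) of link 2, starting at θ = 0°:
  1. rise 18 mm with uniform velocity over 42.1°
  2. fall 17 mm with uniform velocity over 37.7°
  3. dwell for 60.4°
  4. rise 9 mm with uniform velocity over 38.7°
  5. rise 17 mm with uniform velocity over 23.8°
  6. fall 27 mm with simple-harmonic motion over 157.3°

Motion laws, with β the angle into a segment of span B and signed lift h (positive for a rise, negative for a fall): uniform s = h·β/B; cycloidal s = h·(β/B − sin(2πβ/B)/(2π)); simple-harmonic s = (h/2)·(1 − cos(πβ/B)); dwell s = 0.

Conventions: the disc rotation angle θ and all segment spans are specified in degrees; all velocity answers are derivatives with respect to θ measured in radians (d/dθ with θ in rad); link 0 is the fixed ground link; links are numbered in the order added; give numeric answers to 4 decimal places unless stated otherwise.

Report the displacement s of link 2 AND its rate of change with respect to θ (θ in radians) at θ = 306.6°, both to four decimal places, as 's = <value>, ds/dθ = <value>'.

seg 1 [0°–42.1°] uniform, h=18: full span → s += 18 → s = 18.0000
seg 2 [42.1°–79.8°] uniform, h=-17: full span → s += -17 → s = 1.0000
seg 3 [79.8°–140.2°] dwell: s stays 1.0000
seg 4 [140.2°–178.9°] uniform, h=9: full span → s += 9 → s = 10.0000
seg 5 [178.9°–202.7°] uniform, h=17: full span → s += 17 → s = 27.0000
seg 6 [202.7°–360°] simple-harmonic, h=-27: θ=306.6° here. β=103.9, B=157.3. -27/2·(1 − cos(π·0.6605)) = -20.0230 → s = 6.9770
velocity in seg [202.7°–360°] (simple-harmonic), θ in radians: β = 103.9° = 1.8134 rad, B = 157.3° = 2.7454 rad; ds/dθ = (πh/(2B)) sin(πβ/B) = (π·(-27)/(2·2.7454)) sin(π·0.6605) = -13.525144 mm/rad

s = 6.9770, ds/dθ = -13.5251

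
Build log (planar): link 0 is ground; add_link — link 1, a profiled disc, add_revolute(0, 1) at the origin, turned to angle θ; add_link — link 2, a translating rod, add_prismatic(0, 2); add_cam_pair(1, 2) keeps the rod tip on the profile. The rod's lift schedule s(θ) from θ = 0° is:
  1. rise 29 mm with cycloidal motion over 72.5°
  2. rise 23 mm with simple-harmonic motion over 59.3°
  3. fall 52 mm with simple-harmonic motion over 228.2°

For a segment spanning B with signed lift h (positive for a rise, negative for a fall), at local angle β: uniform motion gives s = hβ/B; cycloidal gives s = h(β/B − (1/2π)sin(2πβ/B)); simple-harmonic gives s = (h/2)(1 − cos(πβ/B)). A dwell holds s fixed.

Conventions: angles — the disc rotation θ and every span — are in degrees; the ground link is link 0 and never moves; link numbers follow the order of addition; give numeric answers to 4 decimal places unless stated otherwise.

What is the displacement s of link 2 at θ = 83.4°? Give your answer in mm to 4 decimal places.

seg 1 [0°–72.5°] cycloidal, h=29: full span → s += 29 → s = 29.0000
seg 2 [72.5°–131.8°] simple-harmonic, h=23: θ=83.4° here. β=10.9, B=59.3. 23/2·(1 − cos(π·0.1838)) = 1.8647 → s = 30.8647

30.8647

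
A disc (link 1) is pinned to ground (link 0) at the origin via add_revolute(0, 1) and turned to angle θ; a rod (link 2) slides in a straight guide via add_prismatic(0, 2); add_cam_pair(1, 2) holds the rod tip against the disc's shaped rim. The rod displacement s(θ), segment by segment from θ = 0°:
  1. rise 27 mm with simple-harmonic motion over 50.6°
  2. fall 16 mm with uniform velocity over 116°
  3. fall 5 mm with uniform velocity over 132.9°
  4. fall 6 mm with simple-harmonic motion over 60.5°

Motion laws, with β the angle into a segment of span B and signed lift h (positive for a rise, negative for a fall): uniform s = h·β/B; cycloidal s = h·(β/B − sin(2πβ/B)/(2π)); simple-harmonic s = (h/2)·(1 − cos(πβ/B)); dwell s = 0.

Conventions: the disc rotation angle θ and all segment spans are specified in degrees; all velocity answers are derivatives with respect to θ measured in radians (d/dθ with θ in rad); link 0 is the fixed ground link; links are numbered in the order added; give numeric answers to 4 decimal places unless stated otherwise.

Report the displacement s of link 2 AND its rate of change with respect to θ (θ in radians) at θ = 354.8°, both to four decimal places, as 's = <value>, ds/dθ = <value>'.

segment 1 (0° to 50.6°, simple-harmonic, h = 27) is passed completely: s = 0.0000 + (27) = 27.0000
segment 2 (50.6° to 166.6°, uniform, h = -16) is passed completely: s = 27.0000 + (-16) = 11.0000
segment 3 (166.6° to 299.5°, uniform, h = -5) is passed completely: s = 11.0000 + (-5) = 6.0000
θ = 354.8° falls in segment 4 (299.5° to 360°, simple-harmonic, h = -6): β = 354.8 − 299.5 = 55.3°, B = 60.5°; Δs = -6/2·(1 − cos(π·0.9140)) = -5.8913; s = 6.0000 − 5.8913 = 0.1087
velocity in seg [299.5°–360°] (simple-harmonic), θ in radians: β = 55.3° = 0.9652 rad, B = 60.5° = 1.0559 rad; ds/dθ = (πh/(2B)) sin(πβ/B) = (π·(-6)/(2·1.0559)) sin(π·0.9140) = -2.380926 mm/rad

s = 0.1087, ds/dθ = -2.3809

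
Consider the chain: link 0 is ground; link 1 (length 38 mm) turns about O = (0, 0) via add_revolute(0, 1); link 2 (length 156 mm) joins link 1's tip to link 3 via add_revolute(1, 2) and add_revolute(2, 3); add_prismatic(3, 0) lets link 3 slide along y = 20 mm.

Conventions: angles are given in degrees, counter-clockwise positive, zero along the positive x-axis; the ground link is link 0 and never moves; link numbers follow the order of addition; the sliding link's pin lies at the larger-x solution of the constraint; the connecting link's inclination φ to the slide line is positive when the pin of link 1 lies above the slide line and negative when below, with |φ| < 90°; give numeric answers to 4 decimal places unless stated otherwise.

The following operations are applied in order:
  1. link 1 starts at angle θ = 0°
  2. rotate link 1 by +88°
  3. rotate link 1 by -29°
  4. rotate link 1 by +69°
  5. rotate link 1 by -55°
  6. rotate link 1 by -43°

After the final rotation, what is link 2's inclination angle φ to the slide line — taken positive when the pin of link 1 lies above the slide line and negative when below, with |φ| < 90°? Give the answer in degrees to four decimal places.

geometry: r = 38 mm, L = 156 mm, e = 20 mm; θ starts at 0°
rotate link 1 by +88°: θ ← 0° +88° = 88°
rotate link 1 by -29°: θ ← 88° -29° = 59°
rotate link 1 by +69°: θ ← 59° +69° = 128°
rotate link 1 by -55°: θ ← 128° -55° = 73°
rotate link 1 by -43°: θ ← 73° -43° = 30°
h = r sin θ − e = 19.000000 − 20 = -1.000000
sin φ = h / L = -1.000000 / 156 = -0.00641026
φ = arcsin(-0.00641026) = -0.367283°

-0.3673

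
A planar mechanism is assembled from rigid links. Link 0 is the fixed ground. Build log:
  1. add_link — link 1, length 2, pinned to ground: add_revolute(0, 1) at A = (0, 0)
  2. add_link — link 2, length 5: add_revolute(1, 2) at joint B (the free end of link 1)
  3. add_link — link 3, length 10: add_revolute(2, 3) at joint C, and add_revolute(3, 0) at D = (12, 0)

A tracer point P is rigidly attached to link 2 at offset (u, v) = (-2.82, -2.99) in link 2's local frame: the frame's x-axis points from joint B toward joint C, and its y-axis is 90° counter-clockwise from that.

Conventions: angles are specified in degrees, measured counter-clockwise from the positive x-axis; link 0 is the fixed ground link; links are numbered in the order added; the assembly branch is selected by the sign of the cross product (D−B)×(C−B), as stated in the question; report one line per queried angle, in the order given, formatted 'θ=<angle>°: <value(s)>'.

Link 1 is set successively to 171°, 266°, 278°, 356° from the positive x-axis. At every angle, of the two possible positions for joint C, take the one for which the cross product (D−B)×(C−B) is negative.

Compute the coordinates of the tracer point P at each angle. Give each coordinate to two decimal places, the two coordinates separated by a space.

A=(0,0), D=(12.00,0)
θ=171°: B = A + 2.00·(cos171°, sin171°) = (-1.9754, 0.3129)
θ=171°: |BD| = 13.9789
θ=171°: circle(B,5.00) ∩ circle(D,10.00): a=4.3068, h=2.5399
θ=171°:   candidates: C₊=(2.3872,2.7558) cross=35.506; C₋=(2.2735,-2.3228) cross=-35.506
θ=171°:   branch - wants cross < 0 → take C=(2.2735,-2.3228) (cross=-35.506)
θ=171°: ex = (C−B)/|BC| = (0.8498,-0.5271); ey = (0.5271,0.8498)
θ=171°: P = B + -2.82·ex + -2.99·ey = (-5.9479,-0.7414)
θ=266°: B = A + 2.00·(cos266°, sin266°) = (-0.1395, -1.9951)
θ=266°: |BD| = 12.3024
θ=266°: circle(B,5.00) ∩ circle(D,10.00): a=3.1030, h=3.9206
θ=266°:   candidates: C₊=(2.2866,2.3768) cross=48.233; C₋=(3.5582,-5.3606) cross=-48.233
θ=266°:   branch - wants cross < 0 → take C=(3.5582,-5.3606) (cross=-48.233)
θ=266°: ex = (C−B)/|BC| = (0.7395,-0.6731); ey = (0.6731,0.7395)
θ=266°: P = B + -2.82·ex + -2.99·ey = (-4.2376,-2.3082)
θ=278°: B = A + 2.00·(cos278°, sin278°) = (0.2783, -1.9805)
θ=278°: |BD| = 11.8878
θ=278°: circle(B,5.00) ∩ circle(D,10.00): a=2.7894, h=4.1496
θ=278°:   candidates: C₊=(2.3374,2.5758) cross=49.330; C₋=(3.7201,-5.6074) cross=-49.330
θ=278°:   branch - wants cross < 0 → take C=(3.7201,-5.6074) (cross=-49.330)
θ=278°: ex = (C−B)/|BC| = (0.6884,-0.7254); ey = (0.7254,0.6884)
θ=278°: P = B + -2.82·ex + -2.99·ey = (-3.8317,-1.9931)
θ=356°: B = A + 2.00·(cos356°, sin356°) = (1.9951, -0.1395)
θ=356°: |BD| = 10.0058
θ=356°: circle(B,5.00) ∩ circle(D,10.00): a=1.2551, h=4.8399
θ=356°:   candidates: C₊=(3.1826,4.7174) cross=48.427; C₋=(3.3176,-4.9614) cross=-48.427
θ=356°:   branch - wants cross < 0 → take C=(3.3176,-4.9614) (cross=-48.427)
θ=356°: ex = (C−B)/|BC| = (0.2645,-0.9644); ey = (0.9644,0.2645)
θ=356°: P = B + -2.82·ex + -2.99·ey = (-1.6343,1.7892)

θ=171°: -5.95 -0.74
θ=266°: -4.24 -2.31
θ=278°: -3.83 -1.99
θ=356°: -1.63 1.79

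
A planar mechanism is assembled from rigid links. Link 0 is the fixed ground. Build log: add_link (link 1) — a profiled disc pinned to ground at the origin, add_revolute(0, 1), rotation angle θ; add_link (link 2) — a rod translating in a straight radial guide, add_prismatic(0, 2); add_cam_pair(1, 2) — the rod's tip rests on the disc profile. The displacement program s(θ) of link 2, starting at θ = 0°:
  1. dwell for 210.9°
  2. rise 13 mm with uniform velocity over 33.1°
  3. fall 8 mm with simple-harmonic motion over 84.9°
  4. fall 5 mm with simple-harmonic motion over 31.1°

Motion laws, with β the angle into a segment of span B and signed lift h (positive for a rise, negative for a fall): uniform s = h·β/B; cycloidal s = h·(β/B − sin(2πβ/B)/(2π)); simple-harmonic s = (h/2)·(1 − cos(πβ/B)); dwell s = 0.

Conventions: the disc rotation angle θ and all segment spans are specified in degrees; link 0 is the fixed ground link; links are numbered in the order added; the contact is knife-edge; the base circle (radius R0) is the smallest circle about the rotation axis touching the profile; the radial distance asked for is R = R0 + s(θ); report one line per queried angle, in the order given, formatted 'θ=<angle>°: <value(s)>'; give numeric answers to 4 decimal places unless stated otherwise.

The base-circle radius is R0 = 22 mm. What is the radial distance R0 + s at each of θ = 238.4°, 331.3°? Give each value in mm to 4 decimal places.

seg 1 [0°–210.9°] dwell: s stays 0.0000
seg 2 [210.9°–244°] uniform, h=13: θ=238.4° here. β=27.5, B=33.1. 13·27.5/33.1 = 10.8006 → s = 10.8006
seg 2 [210.9°–244°] uniform, h=13: full span → s += 13 → s = 13.0000
seg 3 [244°–328.9°] simple-harmonic, h=-8: full span → s += -8 → s = 5.0000
seg 4 [328.9°–360°] simple-harmonic, h=-5: θ=331.3° here. β=2.4, B=31.1. -5/2·(1 − cos(π·0.0772)) = -0.0731 → s = 4.9269
θ=238.4°: R = R0 + s = 22 + 10.8006 = 32.8006
θ=331.3°: R = R0 + s = 22 + 4.9269 = 26.9269

θ=238.4°: 32.8006
θ=331.3°: 26.9269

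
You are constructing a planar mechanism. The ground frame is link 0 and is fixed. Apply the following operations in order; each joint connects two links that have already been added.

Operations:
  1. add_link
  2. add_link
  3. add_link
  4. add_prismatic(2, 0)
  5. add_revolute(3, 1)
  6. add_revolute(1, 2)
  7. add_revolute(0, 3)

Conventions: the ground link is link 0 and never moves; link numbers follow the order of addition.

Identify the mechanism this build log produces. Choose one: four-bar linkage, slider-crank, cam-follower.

links: 4 (incl. ground); joints: 3 revolute, 1 prismatic, 0 higher (cam) pair, forming one closed loop
4 links, 3 revolutes + 1 prismatic in one loop → slider-crank

slider-crank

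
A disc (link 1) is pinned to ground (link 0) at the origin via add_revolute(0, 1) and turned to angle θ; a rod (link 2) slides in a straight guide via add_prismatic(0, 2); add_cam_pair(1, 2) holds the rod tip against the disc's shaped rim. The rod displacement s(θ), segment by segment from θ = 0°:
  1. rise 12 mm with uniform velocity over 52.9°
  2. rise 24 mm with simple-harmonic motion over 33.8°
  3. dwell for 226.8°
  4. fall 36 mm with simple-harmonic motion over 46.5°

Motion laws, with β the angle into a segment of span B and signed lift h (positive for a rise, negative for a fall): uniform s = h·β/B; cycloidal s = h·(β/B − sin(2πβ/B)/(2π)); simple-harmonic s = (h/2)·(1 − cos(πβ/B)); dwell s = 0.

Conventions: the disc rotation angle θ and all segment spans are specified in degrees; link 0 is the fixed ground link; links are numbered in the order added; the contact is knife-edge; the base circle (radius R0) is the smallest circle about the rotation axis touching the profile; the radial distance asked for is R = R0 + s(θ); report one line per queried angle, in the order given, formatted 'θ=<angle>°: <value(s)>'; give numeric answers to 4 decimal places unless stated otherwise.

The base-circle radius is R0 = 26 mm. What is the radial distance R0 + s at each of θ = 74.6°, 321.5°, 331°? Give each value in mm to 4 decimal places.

segment 1 (0° to 52.9°, uniform, h = 12) is passed completely: s = 0.0000 + (12) = 12.0000
θ = 74.6° falls in segment 2 (52.9° to 86.7°, simple-harmonic, h = 24): β = 74.6 − 52.9 = 21.7°, B = 33.8°; Δs = 24/2·(1 − cos(π·0.6420)) = 17.1779; s = 12.0000 + 17.1779 = 29.1779
segment 2 (52.9° to 86.7°, simple-harmonic, h = 24) is passed completely: s = 12.0000 + (24) = 36.0000
segment 3 (86.7° to 313.5°, dwell): s unchanged at 36.0000
θ = 321.5° falls in segment 4 (313.5° to 360°, simple-harmonic, h = -36): β = 321.5 − 313.5 = 8°, B = 46.5°; Δs = -36/2·(1 − cos(π·0.1720)) = -2.5658; s = 36.0000 − 2.5658 = 33.4342
θ = 331° falls in segment 4 (313.5° to 360°, simple-harmonic, h = -36): β = 331 − 313.5 = 17.5°, B = 46.5°; Δs = -36/2·(1 − cos(π·0.3763)) = -11.1820; s = 36.0000 − 11.1820 = 24.8180
θ=74.6°: R = R0 + s = 26 + 29.1779 = 55.1779
θ=321.5°: R = R0 + s = 26 + 33.4342 = 59.4342
θ=331°: R = R0 + s = 26 + 24.8180 = 50.8180

θ=74.6°: 55.1779
θ=321.5°: 59.4342
θ=331°: 50.8180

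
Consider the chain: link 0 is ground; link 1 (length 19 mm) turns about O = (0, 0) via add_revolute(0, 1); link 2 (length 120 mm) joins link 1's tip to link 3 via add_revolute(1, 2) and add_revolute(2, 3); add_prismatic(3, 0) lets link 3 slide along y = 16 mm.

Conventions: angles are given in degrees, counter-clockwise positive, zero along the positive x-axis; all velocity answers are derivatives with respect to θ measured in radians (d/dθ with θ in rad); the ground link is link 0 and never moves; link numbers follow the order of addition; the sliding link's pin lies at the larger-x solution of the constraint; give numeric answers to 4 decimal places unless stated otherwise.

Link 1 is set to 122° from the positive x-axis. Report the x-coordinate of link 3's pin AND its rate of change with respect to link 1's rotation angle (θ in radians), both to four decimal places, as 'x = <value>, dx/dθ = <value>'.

geometry: r = 19 mm, L = 120 mm, e = 16 mm
crank pin P = (r cos θ, r sin θ) = (-10.068466, 16.112914)
h = r sin θ − e = 16.112914 − 16 = 0.112914
x = r cos θ + √(L² − h²) = -10.068466 + 119.999947 = 109.931481
dx/dθ = −r sin θ − h·r cos θ/√(L² − h²) (θ in radians; h = 0.112914) = -16.103440

x = 109.9315, dx/dθ = -16.1034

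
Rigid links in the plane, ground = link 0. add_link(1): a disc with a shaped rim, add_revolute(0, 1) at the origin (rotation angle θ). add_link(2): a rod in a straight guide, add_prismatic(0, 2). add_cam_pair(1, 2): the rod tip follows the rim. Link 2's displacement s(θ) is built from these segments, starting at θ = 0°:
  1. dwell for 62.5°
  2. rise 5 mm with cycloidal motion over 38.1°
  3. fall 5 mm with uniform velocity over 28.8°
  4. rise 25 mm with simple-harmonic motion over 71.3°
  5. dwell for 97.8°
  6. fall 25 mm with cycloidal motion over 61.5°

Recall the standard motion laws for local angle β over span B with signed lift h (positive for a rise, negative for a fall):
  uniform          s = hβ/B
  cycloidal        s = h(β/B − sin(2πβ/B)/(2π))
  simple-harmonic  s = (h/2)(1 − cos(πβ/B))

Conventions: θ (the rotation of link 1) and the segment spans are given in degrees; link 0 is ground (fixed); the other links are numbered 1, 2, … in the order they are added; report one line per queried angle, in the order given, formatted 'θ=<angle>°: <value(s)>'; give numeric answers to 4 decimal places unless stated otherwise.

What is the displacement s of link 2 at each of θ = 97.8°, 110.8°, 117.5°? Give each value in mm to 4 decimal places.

segment 1 (0° to 62.5°, dwell): s unchanged at 0.0000
θ = 97.8° falls in segment 2 (62.5° to 100.6°, cycloidal, h = 5): β = 97.8 − 62.5 = 35.3°, B = 38.1°; Δs = 5·(0.9265 − sin(2π·0.9265)/(2π)) = 4.9871; s = 0.0000 + 4.9871 = 4.9871
segment 2 (62.5° to 100.6°, cycloidal, h = 5) is passed completely: s = 0.0000 + (5) = 5.0000
θ = 110.8° falls in segment 3 (100.6° to 129.4°, uniform, h = -5): β = 110.8 − 100.6 = 10.2°, B = 28.8°; Δs = -5·10.2/28.8 = -1.7708; s = 5.0000 − 1.7708 = 3.2292
θ = 117.5° falls in segment 3 (100.6° to 129.4°, uniform, h = -5): β = 117.5 − 100.6 = 16.9°, B = 28.8°; Δs = -5·16.9/28.8 = -2.9340; s = 5.0000 − 2.9340 = 2.0660

θ=97.8°: 4.9871
θ=110.8°: 3.2292
θ=117.5°: 2.0660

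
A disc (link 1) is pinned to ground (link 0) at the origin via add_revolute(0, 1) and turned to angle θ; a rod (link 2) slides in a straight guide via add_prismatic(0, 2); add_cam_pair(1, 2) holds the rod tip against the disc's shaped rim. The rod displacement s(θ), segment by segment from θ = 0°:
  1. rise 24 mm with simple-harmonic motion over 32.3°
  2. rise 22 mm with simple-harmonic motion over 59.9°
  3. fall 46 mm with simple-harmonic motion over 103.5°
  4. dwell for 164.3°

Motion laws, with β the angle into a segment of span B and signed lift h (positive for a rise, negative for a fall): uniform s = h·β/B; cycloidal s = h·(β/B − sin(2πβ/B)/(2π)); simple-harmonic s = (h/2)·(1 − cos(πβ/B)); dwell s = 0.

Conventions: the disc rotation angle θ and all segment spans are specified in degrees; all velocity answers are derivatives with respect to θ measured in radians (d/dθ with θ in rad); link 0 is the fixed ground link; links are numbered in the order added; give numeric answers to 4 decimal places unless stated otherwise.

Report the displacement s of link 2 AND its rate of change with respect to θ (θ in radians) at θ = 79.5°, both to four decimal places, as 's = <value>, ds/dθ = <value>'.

segment 1 (0° to 32.3°, simple-harmonic, h = 24) is passed completely: s = 0.0000 + (24) = 24.0000
θ = 79.5° falls in segment 2 (32.3° to 92.2°, simple-harmonic, h = 22): β = 79.5 − 32.3 = 47.2°, B = 59.9°; Δs = 22/2·(1 − cos(π·0.7880)) = 19.6487; s = 24.0000 + 19.6487 = 43.6487
velocity in seg [32.3°–92.2°] (simple-harmonic), θ in radians: β = 47.2° = 0.8238 rad, B = 59.9° = 1.0455 rad; ds/dθ = (πh/(2B)) sin(πβ/B) = (π·22/(2·1.0455)) sin(π·0.7880) = 20.425042 mm/rad

s = 43.6487, ds/dθ = 20.4250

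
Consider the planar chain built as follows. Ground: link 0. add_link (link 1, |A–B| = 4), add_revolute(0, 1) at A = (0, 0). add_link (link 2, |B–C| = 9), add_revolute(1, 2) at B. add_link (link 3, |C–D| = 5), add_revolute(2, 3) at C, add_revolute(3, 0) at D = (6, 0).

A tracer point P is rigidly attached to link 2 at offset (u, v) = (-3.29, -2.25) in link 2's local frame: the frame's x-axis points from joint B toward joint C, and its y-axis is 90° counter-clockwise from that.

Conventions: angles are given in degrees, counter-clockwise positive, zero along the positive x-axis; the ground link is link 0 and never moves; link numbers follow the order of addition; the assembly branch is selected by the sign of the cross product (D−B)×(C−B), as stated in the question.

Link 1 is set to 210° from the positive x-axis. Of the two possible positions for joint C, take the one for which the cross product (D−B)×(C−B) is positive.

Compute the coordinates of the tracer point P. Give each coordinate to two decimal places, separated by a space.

A=(0,0), D=(6.00,0)
B = A + 4.00·(cos210°, sin210°) = (-3.4641, -2.0000)
|BD| = 9.6731
circle(B,9.00) ∩ circle(D,5.00): a=7.7312, h=4.6075
  candidates: C₊=(3.1474,4.1064) cross=44.569; C₋=(5.0527,-4.9094) cross=-44.569
  branch + wants cross > 0 → take C=(3.1474,4.1064) (cross=44.569)
ex = (C−B)/|BC| = (0.7346,0.6785); ey = (-0.6785,0.7346)
P = B + -3.29·ex + -2.25·ey = (-4.3544,-5.8851)

-4.35 -5.89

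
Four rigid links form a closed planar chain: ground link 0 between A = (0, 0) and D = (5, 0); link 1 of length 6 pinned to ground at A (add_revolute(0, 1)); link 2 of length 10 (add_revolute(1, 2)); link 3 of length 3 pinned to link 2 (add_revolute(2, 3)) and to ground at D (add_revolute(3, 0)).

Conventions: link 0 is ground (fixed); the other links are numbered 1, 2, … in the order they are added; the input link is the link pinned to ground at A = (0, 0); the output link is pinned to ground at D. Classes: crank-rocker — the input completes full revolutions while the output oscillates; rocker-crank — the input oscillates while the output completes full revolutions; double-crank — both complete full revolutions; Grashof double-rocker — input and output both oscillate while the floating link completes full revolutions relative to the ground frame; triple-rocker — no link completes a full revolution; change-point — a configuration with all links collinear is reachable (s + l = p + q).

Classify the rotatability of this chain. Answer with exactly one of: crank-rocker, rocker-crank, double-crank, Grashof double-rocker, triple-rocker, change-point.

lengths: ground=5, input=6, coupler=10, output=3
sorted: s=3 (shortest), l=10 (longest), p+q=11
s + l = 13 vs p + q = 11
s + l > p + q → non-Grashof → no link fully rotates → triple-rocker

triple-rocker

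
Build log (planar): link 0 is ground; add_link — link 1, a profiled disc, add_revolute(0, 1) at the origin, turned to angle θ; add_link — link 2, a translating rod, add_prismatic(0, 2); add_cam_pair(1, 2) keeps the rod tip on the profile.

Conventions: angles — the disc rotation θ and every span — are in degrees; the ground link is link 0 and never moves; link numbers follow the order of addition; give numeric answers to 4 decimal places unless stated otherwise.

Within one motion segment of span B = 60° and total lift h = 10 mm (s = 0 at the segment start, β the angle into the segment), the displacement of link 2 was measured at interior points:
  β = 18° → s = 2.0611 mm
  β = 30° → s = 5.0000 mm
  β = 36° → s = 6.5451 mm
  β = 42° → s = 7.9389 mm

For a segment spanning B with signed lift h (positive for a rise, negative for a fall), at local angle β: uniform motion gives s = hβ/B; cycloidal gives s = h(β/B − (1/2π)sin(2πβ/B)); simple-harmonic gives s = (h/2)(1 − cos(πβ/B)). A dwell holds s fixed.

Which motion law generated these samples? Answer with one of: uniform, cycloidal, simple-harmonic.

candidates at β/B = r: uniform s = h·r (linear in β); cycloidal s = h·(r − sin(2πr)/(2π)); simple-harmonic s = (h/2)(1 − cos(πr))
β=18°: printed 2.0611 | uniform 3.0000, cycloidal 1.4863, simple-harmonic 2.0611
β=30°: printed 5.0000 | uniform 5.0000, cycloidal 5.0000, simple-harmonic 5.0000
β=36°: printed 6.5451 | uniform 6.0000, cycloidal 6.9355, simple-harmonic 6.5451
β=42°: printed 7.9389 | uniform 7.0000, cycloidal 8.5137, simple-harmonic 7.9389
only one law matches every sample → simple-harmonic

simple-harmonic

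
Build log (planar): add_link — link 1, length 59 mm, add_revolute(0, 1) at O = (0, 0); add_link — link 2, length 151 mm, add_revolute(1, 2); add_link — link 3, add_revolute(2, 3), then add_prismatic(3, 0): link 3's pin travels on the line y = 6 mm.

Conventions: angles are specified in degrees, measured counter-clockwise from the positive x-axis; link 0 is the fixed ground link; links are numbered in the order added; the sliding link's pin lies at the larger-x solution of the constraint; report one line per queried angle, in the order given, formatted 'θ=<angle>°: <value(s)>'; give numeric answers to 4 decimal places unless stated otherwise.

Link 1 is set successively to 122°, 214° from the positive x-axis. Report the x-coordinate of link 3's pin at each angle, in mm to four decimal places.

geometry: r = 59 mm, L = 151 mm, e = 6 mm
θ=122°: crank pin P = (r cos θ, r sin θ) = (-31.265237, 50.034838)
θ=122°: h = r sin θ − e = 50.034838 − 6 = 44.034838
θ=122°: x = r cos θ + √(L² − h²) = -31.265237 + 144.436606 = 113.171369
θ=214°: crank pin P = (r cos θ, r sin θ) = (-48.913217, -32.992381)
θ=214°: h = r sin θ − e = -32.992381 − 6 = -38.992381
θ=214°: x = r cos θ + √(L² − h²) = -48.913217 + 145.878697 = 96.965480

θ=122°: 113.1714
θ=214°: 96.9655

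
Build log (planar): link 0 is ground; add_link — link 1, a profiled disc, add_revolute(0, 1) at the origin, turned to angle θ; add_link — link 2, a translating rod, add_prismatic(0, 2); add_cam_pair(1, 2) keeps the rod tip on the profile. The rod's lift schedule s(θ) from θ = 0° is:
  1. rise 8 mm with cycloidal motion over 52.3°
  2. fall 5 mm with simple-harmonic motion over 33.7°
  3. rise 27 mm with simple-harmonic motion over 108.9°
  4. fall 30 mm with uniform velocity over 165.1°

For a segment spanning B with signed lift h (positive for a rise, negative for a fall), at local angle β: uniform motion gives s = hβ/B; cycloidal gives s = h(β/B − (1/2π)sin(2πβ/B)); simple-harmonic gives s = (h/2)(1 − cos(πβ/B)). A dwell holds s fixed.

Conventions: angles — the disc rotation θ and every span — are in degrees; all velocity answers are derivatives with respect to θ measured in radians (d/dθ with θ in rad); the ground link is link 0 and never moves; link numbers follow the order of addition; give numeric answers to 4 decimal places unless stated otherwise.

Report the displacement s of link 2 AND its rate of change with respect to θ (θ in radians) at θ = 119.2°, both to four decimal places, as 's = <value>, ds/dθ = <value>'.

seg 1 [0°–52.3°] cycloidal, h=8: full span → s += 8 → s = 8.0000
seg 2 [52.3°–86°] simple-harmonic, h=-5: full span → s += -5 → s = 3.0000
seg 3 [86°–194.9°] simple-harmonic, h=27: θ=119.2° here. β=33.2, B=108.9. 27/2·(1 − cos(π·0.3049)) = 5.7328 → s = 8.7328
velocity in seg [86°–194.9°] (simple-harmonic), θ in radians: β = 33.2° = 0.5794 rad, B = 108.9° = 1.9007 rad; ds/dθ = (πh/(2B)) sin(πβ/B) = (π·27/(2·1.9007)) sin(π·0.3049) = 18.250865 mm/rad

s = 8.7328, ds/dθ = 18.2509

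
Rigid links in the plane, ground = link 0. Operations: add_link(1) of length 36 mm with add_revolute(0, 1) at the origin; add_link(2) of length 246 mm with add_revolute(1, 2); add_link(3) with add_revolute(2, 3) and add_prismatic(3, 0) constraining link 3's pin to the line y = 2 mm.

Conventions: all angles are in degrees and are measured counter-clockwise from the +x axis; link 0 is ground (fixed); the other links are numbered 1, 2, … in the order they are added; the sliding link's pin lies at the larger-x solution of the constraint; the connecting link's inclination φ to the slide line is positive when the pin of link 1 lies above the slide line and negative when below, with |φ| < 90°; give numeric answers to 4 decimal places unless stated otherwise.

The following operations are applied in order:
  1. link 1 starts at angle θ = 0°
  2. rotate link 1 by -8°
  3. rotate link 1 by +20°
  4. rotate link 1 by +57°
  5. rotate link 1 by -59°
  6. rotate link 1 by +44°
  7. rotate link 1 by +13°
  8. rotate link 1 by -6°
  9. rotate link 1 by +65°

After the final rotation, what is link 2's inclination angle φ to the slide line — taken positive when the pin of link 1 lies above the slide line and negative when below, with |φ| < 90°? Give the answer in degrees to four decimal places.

geometry: r = 36 mm, L = 246 mm, e = 2 mm; θ starts at 0°
rotate link 1 by -8°: θ ← 0° -8° = -8°
rotate link 1 by +20°: θ ← -8° +20° = 12°
rotate link 1 by +57°: θ ← 12° +57° = 69°
rotate link 1 by -59°: θ ← 69° -59° = 10°
rotate link 1 by +44°: θ ← 10° +44° = 54°
rotate link 1 by +13°: θ ← 54° +13° = 67°
rotate link 1 by -6°: θ ← 67° -6° = 61°
rotate link 1 by +65°: θ ← 61° +65° = 126°
h = r sin θ − e = 29.124612 − 2 = 27.124612
sin φ = h / L = 27.124612 / 246 = 0.11026265
φ = arcsin(0.11026265) = 6.330456°

6.3305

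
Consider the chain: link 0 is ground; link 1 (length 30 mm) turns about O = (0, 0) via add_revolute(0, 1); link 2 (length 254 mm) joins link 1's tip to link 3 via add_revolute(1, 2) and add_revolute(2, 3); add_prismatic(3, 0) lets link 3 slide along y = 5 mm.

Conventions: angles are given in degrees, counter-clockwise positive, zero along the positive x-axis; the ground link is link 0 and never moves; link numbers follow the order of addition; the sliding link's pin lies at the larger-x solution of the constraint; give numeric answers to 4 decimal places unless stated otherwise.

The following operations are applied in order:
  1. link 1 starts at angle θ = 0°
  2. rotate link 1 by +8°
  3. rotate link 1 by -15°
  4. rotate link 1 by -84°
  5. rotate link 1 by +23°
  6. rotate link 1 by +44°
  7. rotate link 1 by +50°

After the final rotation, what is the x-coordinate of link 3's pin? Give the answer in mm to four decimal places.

geometry: r = 30 mm, L = 254 mm, e = 5 mm; θ starts at 0°
rotate link 1 by +8°: θ ← 0° +8° = 8°
rotate link 1 by -15°: θ ← 8° -15° = -7°
rotate link 1 by -84°: θ ← -7° -84° = -91°
rotate link 1 by +23°: θ ← -91° +23° = -68°
rotate link 1 by +44°: θ ← -68° +44° = -24°
rotate link 1 by +50°: θ ← -24° +50° = 26°
crank pin P = (r cos θ, r sin θ) = (26.963821, 13.151134)
h = r sin θ − e = 13.151134 − 5 = 8.151134
x = r cos θ + √(L² − h²) = 26.963821 + 253.869177 = 280.832998

280.8330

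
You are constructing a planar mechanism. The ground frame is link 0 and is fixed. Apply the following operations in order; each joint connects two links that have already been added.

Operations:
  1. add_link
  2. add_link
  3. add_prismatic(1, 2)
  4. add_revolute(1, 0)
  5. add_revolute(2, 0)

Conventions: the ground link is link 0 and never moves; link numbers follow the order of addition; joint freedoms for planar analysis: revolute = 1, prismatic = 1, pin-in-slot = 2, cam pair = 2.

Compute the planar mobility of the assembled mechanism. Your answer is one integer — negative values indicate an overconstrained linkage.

L=1 J1=0 J2=0
add link → L=2 J1=0 J2=0
add link → L=3 J1=0 J2=0
P@1,2 dof=1 J1 → L=3 J1=1 J2=0
R@1,0 dof=1 J1 → L=3 J1=2 J2=0
R@2,0 dof=1 J1 → L=3 J1=3 J2=0
M=3(L−1)−2J1−J2=3·2−2·3−0=0

M = 0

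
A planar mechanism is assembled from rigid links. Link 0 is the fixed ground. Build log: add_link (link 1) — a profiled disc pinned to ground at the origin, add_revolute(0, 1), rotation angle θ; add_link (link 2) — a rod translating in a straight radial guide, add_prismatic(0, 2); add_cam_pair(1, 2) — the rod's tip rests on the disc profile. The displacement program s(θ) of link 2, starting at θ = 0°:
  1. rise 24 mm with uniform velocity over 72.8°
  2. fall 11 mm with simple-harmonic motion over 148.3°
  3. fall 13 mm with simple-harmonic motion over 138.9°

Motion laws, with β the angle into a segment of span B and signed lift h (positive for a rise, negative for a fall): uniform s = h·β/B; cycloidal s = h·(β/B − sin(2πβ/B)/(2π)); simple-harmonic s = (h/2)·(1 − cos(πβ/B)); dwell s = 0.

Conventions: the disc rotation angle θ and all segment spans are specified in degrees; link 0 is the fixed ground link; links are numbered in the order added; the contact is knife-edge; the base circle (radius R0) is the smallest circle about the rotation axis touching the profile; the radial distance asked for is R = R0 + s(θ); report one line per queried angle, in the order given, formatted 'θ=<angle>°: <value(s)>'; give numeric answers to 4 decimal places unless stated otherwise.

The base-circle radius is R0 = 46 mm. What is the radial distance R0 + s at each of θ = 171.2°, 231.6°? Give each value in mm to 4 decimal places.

seg 1 [0°–72.8°] uniform, h=24: full span → s += 24 → s = 24.0000
seg 2 [72.8°–221.1°] simple-harmonic, h=-11: θ=171.2° here. β=98.4, B=148.3. -11/2·(1 − cos(π·0.6635)) = -8.2028 → s = 15.7972
seg 2 [72.8°–221.1°] simple-harmonic, h=-11: full span → s += -11 → s = 13.0000
seg 3 [221.1°–360°] simple-harmonic, h=-13: θ=231.6° here. β=10.5, B=138.9. -13/2·(1 − cos(π·0.0756)) = -0.1824 → s = 12.8176
θ=171.2°: R = R0 + s = 46 + 15.7972 = 61.7972
θ=231.6°: R = R0 + s = 46 + 12.8176 = 58.8176

θ=171.2°: 61.7972
θ=231.6°: 58.8176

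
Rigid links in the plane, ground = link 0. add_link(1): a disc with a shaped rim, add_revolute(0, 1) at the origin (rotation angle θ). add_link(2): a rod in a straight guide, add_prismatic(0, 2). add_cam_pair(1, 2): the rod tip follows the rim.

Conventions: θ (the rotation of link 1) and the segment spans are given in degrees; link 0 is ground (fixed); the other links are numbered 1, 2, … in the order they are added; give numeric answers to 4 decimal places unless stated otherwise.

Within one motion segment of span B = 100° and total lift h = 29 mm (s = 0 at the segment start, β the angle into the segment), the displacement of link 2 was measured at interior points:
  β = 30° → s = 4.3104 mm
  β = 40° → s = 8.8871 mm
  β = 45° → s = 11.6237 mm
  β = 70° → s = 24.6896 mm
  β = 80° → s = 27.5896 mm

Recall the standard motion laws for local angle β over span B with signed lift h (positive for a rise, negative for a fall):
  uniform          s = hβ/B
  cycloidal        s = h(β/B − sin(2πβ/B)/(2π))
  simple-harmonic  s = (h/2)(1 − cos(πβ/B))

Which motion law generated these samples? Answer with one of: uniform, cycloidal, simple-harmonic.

candidates at β/B = r: uniform s = h·r (linear in β); cycloidal s = h·(r − sin(2πr)/(2π)); simple-harmonic s = (h/2)(1 − cos(πr))
β=30°: printed 4.3104 | uniform 8.7000, cycloidal 4.3104, simple-harmonic 5.9771
β=40°: printed 8.8871 | uniform 11.6000, cycloidal 8.8871, simple-harmonic 10.0193
β=45°: printed 11.6237 | uniform 13.0500, cycloidal 11.6237, simple-harmonic 12.2317
β=70°: printed 24.6896 | uniform 20.3000, cycloidal 24.6896, simple-harmonic 23.0229
β=80°: printed 27.5896 | uniform 23.2000, cycloidal 27.5896, simple-harmonic 26.2307
only one law matches every sample → cycloidal

cycloidal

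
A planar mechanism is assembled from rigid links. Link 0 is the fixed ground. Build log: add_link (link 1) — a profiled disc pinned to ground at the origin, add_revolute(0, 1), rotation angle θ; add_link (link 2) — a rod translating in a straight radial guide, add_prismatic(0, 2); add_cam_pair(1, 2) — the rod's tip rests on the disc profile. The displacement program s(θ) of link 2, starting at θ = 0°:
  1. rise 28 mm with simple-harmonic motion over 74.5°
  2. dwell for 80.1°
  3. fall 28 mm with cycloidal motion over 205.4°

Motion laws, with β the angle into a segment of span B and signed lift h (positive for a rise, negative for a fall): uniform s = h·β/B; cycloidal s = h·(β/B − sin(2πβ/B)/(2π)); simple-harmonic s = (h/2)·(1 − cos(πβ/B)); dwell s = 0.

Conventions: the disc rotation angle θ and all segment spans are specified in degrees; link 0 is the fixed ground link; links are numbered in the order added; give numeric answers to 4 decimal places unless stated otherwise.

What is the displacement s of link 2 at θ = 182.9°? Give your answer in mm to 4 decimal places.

seg 1 [0°–74.5°] simple-harmonic, h=28: full span → s += 28 → s = 28.0000
seg 2 [74.5°–154.6°] dwell: s stays 28.0000
seg 3 [154.6°–360°] cycloidal, h=-28: θ=182.9° here. β=28.3, B=205.4. -28·(0.1378 − sin(2π·0.1378)/(2π)) = -0.4641 → s = 27.5359

27.5359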